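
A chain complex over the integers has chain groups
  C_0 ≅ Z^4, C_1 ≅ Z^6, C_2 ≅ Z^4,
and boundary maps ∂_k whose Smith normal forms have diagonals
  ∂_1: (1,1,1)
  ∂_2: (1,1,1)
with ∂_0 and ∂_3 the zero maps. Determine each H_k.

H_0: b_0 = 4 − 0 − 3 = 1; torsion from ∂_1 factors > 1: none. So H_0 ≅ Z.
H_1: b_1 = 6 − 3 − 3 = 0; torsion from ∂_2 factors > 1: none. So H_1 ≅ 0.
H_2: b_2 = 4 − 3 − 0 = 1; torsion from ∂_3 factors > 1: none. So H_2 ≅ Z.

H_0 ≅ Z,  H_1 = 0,  H_2 ≅ Z.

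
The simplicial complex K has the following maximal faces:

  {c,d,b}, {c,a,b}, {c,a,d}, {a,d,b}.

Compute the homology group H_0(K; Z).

Order the vertices as a < b < c < d. Listing each simplex with vertices in this order, K has dimension 2 with simplices:

  0-simplices (4): a, b, c, d
  1-simplices (6): ab, ac, ad, bc, bd, cd
  2-simplices (4): abc, abd, acd, bcd

so the chain groups are C_0 ≅ Z^4, C_1 ≅ Z^6, C_2 ≅ Z^4.

∂_1: C_1 → C_0 is given by ∂[p,q] = [q] − [p]. For instance
  ∂ac = c − a.
As a 4×6 matrix over Z this has rank 3, with invariant factors (1,1,1).

∂_2: C_2 → C_1 maps a triangle to the signed sum of its edges. For instance
  ∂abc = bc − ac + ab,
  ∂bcd = cd − bd + bc.
The resulting 6×4 matrix has rank 3, and its Smith normal form has invariant factors (1,1,1).

Reading off H_k = ker ∂_k / im ∂_{k+1}:

  H_0: rank C_0 − rank ∂_1 = 4 − 3 = 1, and the invariant factors of ∂_1 are all 1, so H_0 = Z.

H_0 = Z.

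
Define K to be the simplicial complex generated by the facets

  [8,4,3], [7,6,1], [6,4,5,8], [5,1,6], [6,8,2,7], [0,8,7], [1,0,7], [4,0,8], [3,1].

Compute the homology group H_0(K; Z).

H_0 = Z.

Order the vertices as 0 < 1 < 2 < 3 < 4 < 5 < 6 < 7 < 8. Listing each simplex with vertices in this order, K has dimension 3 with simplices:

  0-simplices (9): [0], [1], [2], [3], [4], [5], [6], [7], [8]
  1-simplices (21): [0,1], [0,4], [0,7], [0,8], [1,3], [1,5], [1,6], [1,7], [2,6], [2,7], [2,8], [3,4], [3,8], [4,5], [4,6], [4,8], [5,6], [5,8], [6,7], [6,8], [7,8]
  2-simplices (14): [0,1,7], [0,4,8], [0,7,8], [1,5,6], [1,6,7], [2,6,7], [2,6,8], [2,7,8], [3,4,8], [4,5,6], [4,5,8], [4,6,8], [5,6,8], [6,7,8]
  3-simplices (2): [2,6,7,8], [4,5,6,8]

so the chain groups are C_0 ≅ Z^9, C_1 ≅ Z^21, C_2 ≅ Z^14, C_3 ≅ Z^2.

The boundary map ∂_1: C_1 → C_0 is given by ∂[p,q] = [q] − [p].
As a 9×21 matrix over Z this has rank 8, with invariant factors (1,1,1,1,1,1,1,1).

Boundary ∂_2: C_2 → C_1 acts by ∂[p,q,r] = [q,r] − [p,r] + [p,q]. For instance
  ∂[2,7,8] = [7,8] − [2,8] + [2,7],
  ∂[1,5,6] = [5,6] − [1,6] + [1,5].
The resulting 21×14 matrix has rank 12, and its Smith normal form has invariant factors (1,1,1,1,1,1,1,1,1,1,1,1).

∂_3: C_3 → C_2 sends each 3-simplex σ to the alternating sum Σ_i (−1)^i (σ with its i-th vertex removed). For instance
  ∂[2,6,7,8] = [6,7,8] − [2,7,8] + [2,6,8] − [2,6,7],
  ∂[4,5,6,8] = [5,6,8] − [4,6,8] + [4,5,8] − [4,5,6].
The 14×2 boundary matrix has rank 2 and Smith normal form diag(1,1).

Reading off H_k = ker ∂_k / im ∂_{k+1}:

  H_0: rank C_0 − rank ∂_1 = 9 − 8 = 1, and the invariant factors of ∂_1 are all 1, so H_0 = Z.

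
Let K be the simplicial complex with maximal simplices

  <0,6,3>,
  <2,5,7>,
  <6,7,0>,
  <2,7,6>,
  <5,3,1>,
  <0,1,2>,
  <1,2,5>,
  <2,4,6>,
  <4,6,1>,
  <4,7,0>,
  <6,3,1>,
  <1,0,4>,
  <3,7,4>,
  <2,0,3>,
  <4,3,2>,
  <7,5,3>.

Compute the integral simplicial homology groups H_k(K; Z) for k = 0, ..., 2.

H_0 ≅ Z,  H_1 ≅ Z^2,  H_2 ≅ Z.

We work with the vertex ordering 0 < 1 < 2 < 3 < 4 < 5 < 6 < 7. The simplices of K, each written with vertices in increasing order, are:

  0-simplices (8): [0], [1], [2], [3], [4], [5], [6], [7]
  1-simplices (24): (24 of them)
  2-simplices (16): [0,1,2], [0,1,4], [0,2,3], [0,3,6], [0,4,7], [0,6,7], [1,2,5], [1,3,5], [1,3,6], [1,4,6], [2,3,4], [2,4,6], [2,5,7], [2,6,7], [3,4,7], [3,5,7]

Hence C_0 ≅ Z^8, C_1 ≅ Z^24, C_2 ≅ Z^16.

Boundary ∂_1: C_1 → C_0 maps an edge to its endpoints' difference, ∂[p,q] = q − p.
The resulting 8×24 matrix has rank 7, and its Smith normal form has invariant factors (1,1,1,1,1,1,1).

∂_2: C_2 → C_1 maps a triangle to the signed sum of its edges. For instance
  ∂[0,1,2] = [1,2] − [0,2] + [0,1],
  ∂[1,3,5] = [3,5] − [1,5] + [1,3].
The resulting 24×16 matrix has rank 15, and its Smith normal form has invariant factors (1,1,1,1,1,1,1,1,1,1,1,1,1,1,1).

Now H_k = ker ∂_k / im ∂_{k+1}, so:

  H_0: rank C_0 − rank ∂_1 = 8 − 7 = 1, and the invariant factors of ∂_1 are all 1, so H_0 = Z.
  H_1: rank ker ∂_1 − rank ∂_2 = (24 − 7) − 15 = 2, and the invariant factors of ∂_2 are all 1, so H_1 = Z^2.
  H_2: rank ker ∂_2 − rank ∂_3 = (16 − 15) − 0 = 1, and there is no ∂_3, so H_2 = Z.

As a check, the Euler characteristic is 8 − 24 + 16 = 0, which agrees with 1 − 2 + 1 = 0.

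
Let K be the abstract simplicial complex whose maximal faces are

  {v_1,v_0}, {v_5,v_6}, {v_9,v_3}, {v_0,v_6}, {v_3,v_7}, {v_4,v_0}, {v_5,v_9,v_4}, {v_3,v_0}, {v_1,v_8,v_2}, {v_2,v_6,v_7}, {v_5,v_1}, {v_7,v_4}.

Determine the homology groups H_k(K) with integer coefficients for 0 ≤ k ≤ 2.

K has 10 vertices, 18 edges, 3 triangles.
rank ∂_0 = 0, rank ∂_1 = 9 ⇒ b_0 = 10 − 0 − 9 = 1; all invariant factors of ∂_1 are 1 so no torsion. So H_0 ≅ Z.
rank ∂_1 = 9, rank ∂_2 = 3 ⇒ b_1 = 18 − 9 − 3 = 6; all invariant factors of ∂_2 are 1 so no torsion. So H_1 ≅ Z^6.
rank ∂_2 = 3, rank ∂_3 = 0 ⇒ b_2 = 3 − 3 − 0 = 0. So H_2 ≅ 0.

H_0 = Z,  H_1 = Z^6,  H_2 = 0.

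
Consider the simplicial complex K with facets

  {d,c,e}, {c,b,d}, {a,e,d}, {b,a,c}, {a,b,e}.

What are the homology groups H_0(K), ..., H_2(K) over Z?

H_0 = Z,  H_1 = Z,  H_2 = 0.

Take the total order a < b < c < d < e on the vertex set. Then K (dimension 2) consists of the simplices:

  0-simplices (5): a, b, c, d, e
  1-simplices (10): ab, ac, ad, ae, bc, bd, be, cd, ce, de
  2-simplices (5): abc, abe, ade, bcd, cde

Hence C_0 ≅ Z^5, C_1 ≅ Z^10, C_2 ≅ Z^5.

The boundary map ∂_1: C_1 → C_0 sends each edge [p,q] (with p < q) to q − p. For instance
  ∂cd = d − c.
The 5×10 boundary matrix has rank 4 and Smith normal form diag(1,1,1,1).

∂_2: C_2 → C_1 maps a triangle to the signed sum of its edges. For instance
  ∂abe = be − ae + ab,
  ∂cde = de − ce + cd.
This gives a 10×5 integer matrix of rank 5; reducing to Smith normal form yields diagonal entries (1,1,1,1,1).

Reading off H_k = ker ∂_k / im ∂_{k+1}:

  H_0: rank C_0 − rank ∂_1 = 5 − 4 = 1, and the invariant factors of ∂_1 are all 1, so H_0 = Z.
  H_1: rank ker ∂_1 − rank ∂_2 = (10 − 4) − 5 = 1, and the invariant factors of ∂_2 are all 1, so H_1 = Z.
  H_2: rank ker ∂_2 − rank ∂_3 = (5 − 5) − 0 = 0, and there is no ∂_3, so H_2 = 0.

(K is a triangulation of the Möbius band.)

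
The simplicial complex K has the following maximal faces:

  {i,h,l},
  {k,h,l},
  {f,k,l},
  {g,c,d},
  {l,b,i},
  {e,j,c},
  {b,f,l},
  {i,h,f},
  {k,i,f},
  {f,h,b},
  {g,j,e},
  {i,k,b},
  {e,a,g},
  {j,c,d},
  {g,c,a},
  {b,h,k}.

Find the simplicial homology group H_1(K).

H_1 = Z ⊕ Z/2.

Take the total order a < b < c < d < e < f < g < h < i < j < k < l on the vertex set. Then K (dimension 2) consists of the simplices:

  0-simplices (12): a, b, c, d, e, f, g, h, i, j, k, l
  1-simplices (27): ac, ae, ag, bf, bh, bi, bk, bl, cd, ce, cg, cj, dg, dj, eg, ej, fh, fi, fk, fl, gj, hi, hk, hl, ik, il, kl
  2-simplices (16): acg, aeg, bfh, bfl, bhk, bik, bil, cdg, cdj, cej, egj, fhi, fik, fkl, hil, hkl

so the chain groups are C_0 ≅ Z^12, C_1 ≅ Z^27, C_2 ≅ Z^16.

Boundary ∂_1: C_1 → C_0 maps an edge to its endpoints' difference, ∂[p,q] = q − p. For instance
  ∂hl = l − h.
The resulting 12×27 matrix has rank 10, and its Smith normal form has invariant factors (1,1,1,1,1,1,1,1,1,1).

The boundary map ∂_2: C_2 → C_1 acts by ∂[p,q,r] = [q,r] − [p,r] + [p,q]. For instance
  ∂bil = il − bl + bi,
  ∂aeg = eg − ag + ae.
The resulting 27×16 matrix has rank 16, and its Smith normal form has invariant factors (1,1,1,1,1,1,1,1,1,1,1,1,1,1,1,2).

Reading off H_k = ker ∂_k / im ∂_{k+1}:

  H_1: rank ker ∂_1 − rank ∂_2 = (27 − 10) − 16 = 1, and ∂_2 has invariant factor 2 > 1, so H_1 = Z ⊕ Z/2.

(K is a triangulation of the disjoint union of the real projective plane RP^2 and the cylinder S^1 x I.)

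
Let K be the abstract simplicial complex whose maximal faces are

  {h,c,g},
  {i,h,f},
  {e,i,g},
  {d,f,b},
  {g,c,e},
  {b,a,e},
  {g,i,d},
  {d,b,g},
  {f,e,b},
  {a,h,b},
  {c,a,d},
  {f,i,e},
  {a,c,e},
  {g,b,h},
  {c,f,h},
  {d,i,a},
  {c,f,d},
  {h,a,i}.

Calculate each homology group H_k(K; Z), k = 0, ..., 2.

Take the total order a < b < c < d < e < f < g < h < i on the vertex set. Then K (dimension 2) consists of the simplices:

  0-simplices (9): a, b, c, d, e, f, g, h, i
  1-simplices (27): ab, ac, ad, ae, ah, ai, bd, be, bf, bg, bh, cd, ce, cf, cg, ch, df, dg, di, ef, eg, ei, fh, fi, gh, gi, hi
  2-simplices (18): abe, abh, acd, ace, adi, ahi, bdf, bdg, bef, bgh, cdf, ceg, cfh, cgh, dgi, efi, egi, fhi

giving chain groups C_0 ≅ Z^9, C_1 ≅ Z^27, C_2 ≅ Z^18.

Boundary ∂_1: C_1 → C_0 maps an edge to its endpoints' difference, ∂[p,q] = q − p. For instance
  ∂be = e − b.
The resulting 9×27 matrix has rank 8, and its Smith normal form has invariant factors (1,1,1,1,1,1,1,1).

The boundary map ∂_2: C_2 → C_1 acts by ∂[p,q,r] = [q,r] − [p,r] + [p,q]. For instance
  ∂bdf = df − bf + bd,
  ∂dgi = gi − di + dg.
The 27×18 boundary matrix has rank 17 and Smith normal form diag(1,1,1,1,1,1,1,1,1,1,1,1,1,1,1,1,1).

Now H_k = ker ∂_k / im ∂_{k+1}, so:

  H_0: rank C_0 − rank ∂_1 = 9 − 8 = 1, and the invariant factors of ∂_1 are all 1, so H_0 = Z.
  H_1: rank ker ∂_1 − rank ∂_2 = (27 − 8) − 17 = 2, and the invariant factors of ∂_2 are all 1, so H_1 = Z^2.
  H_2: rank ker ∂_2 − rank ∂_3 = (18 − 17) − 0 = 1, and there is no ∂_3, so H_2 = Z.

H_0 ≅ Z,  H_1 ≅ Z^2,  H_2 ≅ Z.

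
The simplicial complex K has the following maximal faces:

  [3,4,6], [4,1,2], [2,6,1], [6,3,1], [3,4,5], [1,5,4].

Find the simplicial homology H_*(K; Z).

H_0 ≅ Z,  H_1 ≅ Z,  H_2 = 0.

K has 6 vertices, 12 edges, 6 triangles.
rank ∂_0 = 0, rank ∂_1 = 5 ⇒ b_0 = 6 − 0 − 5 = 1; all invariant factors of ∂_1 are 1 so no torsion. So H_0 ≅ Z.
rank ∂_1 = 5, rank ∂_2 = 6 ⇒ b_1 = 12 − 5 − 6 = 1; all invariant factors of ∂_2 are 1 so no torsion. So H_1 ≅ Z.
rank ∂_2 = 6, rank ∂_3 = 0 ⇒ b_2 = 6 − 6 − 0 = 0. So H_2 ≅ 0.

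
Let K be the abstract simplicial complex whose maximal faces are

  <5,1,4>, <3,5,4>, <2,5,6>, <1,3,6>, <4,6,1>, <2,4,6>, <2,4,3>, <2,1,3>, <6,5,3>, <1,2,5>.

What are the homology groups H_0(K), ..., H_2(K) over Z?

H_0 = Z,  H_1 = Z_2,  H_2 = 0.

Take the total order 1 < 2 < 3 < 4 < 5 < 6 on the vertex set. Then K (dimension 2) consists of the simplices:

  0-simplices (6): [1], [2], [3], [4], [5], [6]
  1-simplices (15): [1,2], [1,3], [1,4], [1,5], [1,6], [2,3], [2,4], [2,5], [2,6], [3,4], [3,5], [3,6], [4,5], [4,6], [5,6]
  2-simplices (10): [1,2,3], [1,2,5], [1,3,6], [1,4,5], [1,4,6], [2,3,4], [2,4,6], [2,5,6], [3,4,5], [3,5,6]

giving chain groups C_0 ≅ Z^6, C_1 ≅ Z^15, C_2 ≅ Z^10.

∂_1: C_1 → C_0 sends each edge [p,q] (with p < q) to q − p. For instance
  ∂[2,5] = [5] − [2].
As a 6×15 matrix over Z this has rank 5, with invariant factors (1,1,1,1,1).

Boundary ∂_2: C_2 → C_1 sends each 2-simplex [p,q,r] to [q,r] − [p,r] + [p,q]. For instance
  ∂[2,3,4] = [3,4] − [2,4] + [2,3],
  ∂[2,5,6] = [5,6] − [2,6] + [2,5].
The 15×10 boundary matrix has rank 10 and Smith normal form diag(1,1,1,1,1,1,1,1,1,2).

Now H_k = ker ∂_k / im ∂_{k+1}, so:

  H_0: rank C_0 − rank ∂_1 = 6 − 5 = 1, and the invariant factors of ∂_1 are all 1, so H_0 = Z.
  H_1: rank ker ∂_1 − rank ∂_2 = (15 − 5) − 10 = 0, and ∂_2 has invariant factor 2 > 1, so H_1 = Z_2.
  H_2: rank ker ∂_2 − rank ∂_3 = (10 − 10) − 0 = 0, and there is no ∂_3, so H_2 = 0.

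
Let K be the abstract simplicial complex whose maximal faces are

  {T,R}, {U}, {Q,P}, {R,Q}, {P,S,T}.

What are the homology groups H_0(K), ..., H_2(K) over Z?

H_0 = Z^2,  H_1 = Z,  H_2 = 0.

Take the total order P < Q < R < S < T < U on the vertex set. Then K (dimension 2) consists of the simplices:

  0-simplices (6): P, Q, R, S, T, U
  1-simplices (6): PQ, PS, PT, QR, RT, ST
  2-simplices (1): PST

giving chain groups C_0 ≅ Z^6, C_1 ≅ Z^6, C_2 ≅ Z^1.

The boundary map ∂_1: C_1 → C_0 maps an edge to its endpoints' difference, ∂[p,q] = q − p. For instance
  ∂QR = R − Q.
As a 6×6 matrix over Z this has rank 4, with invariant factors (1,1,1,1).

Boundary ∂_2: C_2 → C_1 maps a triangle to the signed sum of its edges. For instance
  ∂PST = ST − PT + PS.
The resulting 6×1 matrix has rank 1, and its Smith normal form has invariant factors (1).

From H_k ≅ ker(∂_k) / im(∂_{k+1}) we obtain:

  H_0: rank C_0 − rank ∂_1 = 6 − 4 = 2, and the invariant factors of ∂_1 are all 1, so H_0 = Z^2.
  H_1: rank ker ∂_1 − rank ∂_2 = (6 − 4) − 1 = 1, and the invariant factors of ∂_2 are all 1, so H_1 = Z.
  H_2: rank ker ∂_2 − rank ∂_3 = (1 − 1) − 0 = 0, and there is no ∂_3, so H_2 = 0.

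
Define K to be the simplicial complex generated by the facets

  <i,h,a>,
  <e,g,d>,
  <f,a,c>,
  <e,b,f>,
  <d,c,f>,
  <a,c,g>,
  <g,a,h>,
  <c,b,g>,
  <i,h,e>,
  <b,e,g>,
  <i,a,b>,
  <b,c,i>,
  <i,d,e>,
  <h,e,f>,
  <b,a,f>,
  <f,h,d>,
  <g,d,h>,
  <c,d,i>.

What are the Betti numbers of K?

b_0 = 1, b_1 = 1, b_2 = 0.

We work with the vertex ordering a < b < c < d < e < f < g < h < i. The simplices of K, each written with vertices in increasing order, are:

  0-simplices (9): a, b, c, d, e, f, g, h, i
  1-simplices (27): ab, ac, af, ag, ah, ai, bc, be, bf, bg, bi, cd, cf, cg, ci, de, df, dg, dh, di, ef, eg, eh, ei, fh, gh, hi
  2-simplices (18): abf, abi, acf, acg, agh, ahi, bcg, bci, bef, beg, cdf, cdi, deg, dei, dfh, dgh, efh, ehi

Hence C_0 ≅ Z^9, C_1 ≅ Z^27, C_2 ≅ Z^18.

∂_1: C_1 → C_0 sends each edge [p,q] (with p < q) to q − p. For instance
  ∂gh = h − g.
The resulting 9×27 matrix has rank 8, and its Smith normal form has invariant factors (1,1,1,1,1,1,1,1).

The boundary map ∂_2: C_2 → C_1 sends each 2-simplex [p,q,r] to [q,r] − [p,r] + [p,q]. For instance
  ∂dgh = gh − dh + dg,
  ∂cdi = di − ci + cd.
This gives a 27×18 integer matrix of rank 18; reducing to Smith normal form yields diagonal entries (1,1,1,1,1,1,1,1,1,1,1,1,1,1,1,1,1,2).

Reading off H_k = ker ∂_k / im ∂_{k+1}:

  H_0: rank C_0 − rank ∂_1 = 9 − 8 = 1, and the invariant factors of ∂_1 are all 1, so H_0 ≅ Z.
  H_1: rank ker ∂_1 − rank ∂_2 = (27 − 8) − 18 = 1, and ∂_2 has invariant factor 2 > 1, so H_1 ≅ Z ⊕ Z_2.
  H_2: rank ker ∂_2 − rank ∂_3 = (18 − 18) − 0 = 0, and there is no ∂_3, so H_2 ≅ 0.

As a check, the Euler characteristic is 9 − 27 + 18 = 0, which agrees with 1 − 1 + 0 = 0.

Hence the Betti numbers are b_0 = 1, b_1 = 1, b_2 = 0.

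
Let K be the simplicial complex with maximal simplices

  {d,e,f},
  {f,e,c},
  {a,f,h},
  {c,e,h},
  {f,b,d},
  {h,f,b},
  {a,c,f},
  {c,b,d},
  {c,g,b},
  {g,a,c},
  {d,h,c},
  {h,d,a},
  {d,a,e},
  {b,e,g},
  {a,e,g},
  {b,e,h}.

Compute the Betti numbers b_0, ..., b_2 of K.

We work with the vertex ordering a < b < c < d < e < f < g < h. The simplices of K, each written with vertices in increasing order, are:

  0-simplices (8): a, b, c, d, e, f, g, h
  1-simplices (24): ac, ad, ae, af, ag, ah, bc, bd, be, bf, bg, bh, cd, ce, cf, cg, ch, de, df, dh, ef, eg, eh, fh
  2-simplices (16): acf, acg, ade, adh, aeg, afh, bcd, bcg, bdf, beg, beh, bfh, cdh, cef, ceh, def

so the chain groups are C_0 ≅ Z^8, C_1 ≅ Z^24, C_2 ≅ Z^16.

∂_1: C_1 → C_0 maps an edge to its endpoints' difference, ∂[p,q] = q − p. For instance
  ∂ef = f − e.
As a 8×24 matrix over Z this has rank 7, with invariant factors (1,1,1,1,1,1,1).

Boundary ∂_2: C_2 → C_1 maps a triangle to the signed sum of its edges. For instance
  ∂cef = ef − cf + ce,
  ∂acg = cg − ag + ac.
This gives a 24×16 integer matrix of rank 15; reducing to Smith normal form yields diagonal entries (1,1,1,1,1,1,1,1,1,1,1,1,1,1,1).

From H_k ≅ ker(∂_k) / im(∂_{k+1}) we obtain:

  H_0: rank C_0 − rank ∂_1 = 8 − 7 = 1, and the invariant factors of ∂_1 are all 1, so H_0 = Z.
  H_1: rank ker ∂_1 − rank ∂_2 = (24 − 7) − 15 = 2, and the invariant factors of ∂_2 are all 1, so H_1 = Z^2.
  H_2: rank ker ∂_2 − rank ∂_3 = (16 − 15) − 0 = 1, and there is no ∂_3, so H_2 = Z.

(K is a triangulation of the torus T^2.)

Hence the Betti numbers are b_0 = 1, b_1 = 2, b_2 = 1.

b_0 = 1, b_1 = 2, b_2 = 1.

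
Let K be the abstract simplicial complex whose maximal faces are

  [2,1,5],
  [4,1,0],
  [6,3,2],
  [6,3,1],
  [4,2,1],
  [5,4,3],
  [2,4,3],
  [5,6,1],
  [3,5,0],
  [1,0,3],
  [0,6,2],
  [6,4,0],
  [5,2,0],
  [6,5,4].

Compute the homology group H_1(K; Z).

H_1 ≅ Z^2.

K has 7 vertices, 21 edges, 14 triangles.
rank ∂_1 = 6, rank ∂_2 = 13 ⇒ b_1 = 21 − 6 − 13 = 2; all invariant factors of ∂_2 are 1 so no torsion. So H_1 = Z^2.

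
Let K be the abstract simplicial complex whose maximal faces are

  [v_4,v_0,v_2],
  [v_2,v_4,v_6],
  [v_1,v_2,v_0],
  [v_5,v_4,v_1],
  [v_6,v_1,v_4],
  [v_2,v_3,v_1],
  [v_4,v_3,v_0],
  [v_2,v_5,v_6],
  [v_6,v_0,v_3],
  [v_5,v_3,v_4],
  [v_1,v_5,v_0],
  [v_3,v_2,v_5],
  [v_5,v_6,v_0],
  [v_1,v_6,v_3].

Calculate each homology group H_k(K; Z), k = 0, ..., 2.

H_0 ≅ Z,  H_1 ≅ Z^2,  H_2 ≅ Z.

Order the vertices as v_0 < v_1 < v_2 < v_3 < v_4 < v_5 < v_6. Listing each simplex with vertices in this order, K has dimension 2 with simplices:

  0-simplices (7): [v_0], [v_1], [v_2], [v_3], [v_4], [v_5], [v_6]
  1-simplices (21): (21 of them)
  2-simplices (14): (14 of them)

so the chain groups are C_0 ≅ Z^7, C_1 ≅ Z^21, C_2 ≅ Z^14.

Boundary ∂_1: C_1 → C_0 maps an edge to its endpoints' difference, ∂[p,q] = q − p. For instance
  ∂[v_2,v_5] = [v_5] − [v_2].
As a 7×21 matrix over Z this has rank 6, with invariant factors (1,1,1,1,1,1).

Boundary ∂_2: C_2 → C_1 acts by ∂[p,q,r] = [q,r] − [p,r] + [p,q]. For instance
  ∂[v_0,v_1,v_2] = [v_1,v_2] − [v_0,v_2] + [v_0,v_1],
  ∂[v_2,v_4,v_6] = [v_4,v_6] − [v_2,v_6] + [v_2,v_4].
As a 21×14 matrix over Z this has rank 13, with invariant factors (1,1,1,1,1,1,1,1,1,1,1,1,1).

Reading off H_k = ker ∂_k / im ∂_{k+1}:

  H_0: rank C_0 − rank ∂_1 = 7 − 6 = 1, and the invariant factors of ∂_1 are all 1, so H_0 = Z.
  H_1: rank ker ∂_1 − rank ∂_2 = (21 − 6) − 13 = 2, and the invariant factors of ∂_2 are all 1, so H_1 = Z^2.
  H_2: rank ker ∂_2 − rank ∂_3 = (14 − 13) − 0 = 1, and there is no ∂_3, so H_2 = Z.

(K is a triangulation of the torus T^2.)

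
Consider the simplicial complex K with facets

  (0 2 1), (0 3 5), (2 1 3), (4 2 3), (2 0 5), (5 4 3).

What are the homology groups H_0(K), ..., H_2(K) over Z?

H_0 ≅ Z,  H_1 ≅ Z,  H_2 = 0.

We work with the vertex ordering 0 < 1 < 2 < 3 < 4 < 5. The simplices of K, each written with vertices in increasing order, are:

  0-simplices (6): [0], [1], [2], [3], [4], [5]
  1-simplices (12): [0,1], [0,2], [0,3], [0,5], [1,2], [1,3], [2,3], [2,4], [2,5], [3,4], [3,5], [4,5]
  2-simplices (6): [0,1,2], [0,2,5], [0,3,5], [1,2,3], [2,3,4], [3,4,5]

giving chain groups C_0 ≅ Z^6, C_1 ≅ Z^12, C_2 ≅ Z^6.

Boundary ∂_1: C_1 → C_0 sends each edge [p,q] (with p < q) to q − p. For instance
  ∂[1,3] = [3] − [1].
The 6×12 boundary matrix has rank 5 and Smith normal form diag(1,1,1,1,1).

∂_2: C_2 → C_1 acts by ∂[p,q,r] = [q,r] − [p,r] + [p,q]. For instance
  ∂[0,3,5] = [3,5] − [0,5] + [0,3],
  ∂[1,2,3] = [2,3] − [1,3] + [1,2].
The 12×6 boundary matrix has rank 6 and Smith normal form diag(1,1,1,1,1,1).

Now H_k = ker ∂_k / im ∂_{k+1}, so:

  H_0: rank C_0 − rank ∂_1 = 6 − 5 = 1, and the invariant factors of ∂_1 are all 1, so H_0 ≅ Z.
  H_1: rank ker ∂_1 − rank ∂_2 = (12 − 5) − 6 = 1, and the invariant factors of ∂_2 are all 1, so H_1 ≅ Z.
  H_2: rank ker ∂_2 − rank ∂_3 = (6 − 6) − 0 = 0, and there is no ∂_3, so H_2 ≅ 0.

As a check, the Euler characteristic is 6 − 12 + 6 = 0, which agrees with 1 − 1 + 0 = 0.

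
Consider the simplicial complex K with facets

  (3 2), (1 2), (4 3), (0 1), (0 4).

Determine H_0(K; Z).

H_0 = Z.

K has 5 vertices, 5 edges.
rank ∂_0 = 0, rank ∂_1 = 4 ⇒ b_0 = 5 − 0 − 4 = 1; all invariant factors of ∂_1 are 1 so no torsion. So H_0 ≅ Z.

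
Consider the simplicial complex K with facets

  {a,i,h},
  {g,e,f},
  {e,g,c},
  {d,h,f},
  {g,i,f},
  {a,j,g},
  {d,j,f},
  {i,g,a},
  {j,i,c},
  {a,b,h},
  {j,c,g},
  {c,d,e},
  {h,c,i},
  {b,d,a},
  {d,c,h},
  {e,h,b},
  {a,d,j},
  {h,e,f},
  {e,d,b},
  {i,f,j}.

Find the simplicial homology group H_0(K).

We work with the vertex ordering a < b < c < d < e < f < g < h < i < j. The simplices of K, each written with vertices in increasing order, are:

  0-simplices (10): a, b, c, d, e, f, g, h, i, j
  1-simplices (30): ab, ad, ag, ah, ai, aj, bd, be, bh, cd, ce, cg, ch, ci, cj, de, df, dh, dj, ef, eg, eh, fg, fh, fi, fj, gi, gj, hi, ij
  2-simplices (20): abd, abh, adj, agi, agj, ahi, bde, beh, cde, cdh, ceg, cgj, chi, cij, dfh, dfj, efg, efh, fgi, fij

so the chain groups are C_0 ≅ Z^10, C_1 ≅ Z^30, C_2 ≅ Z^20.

The boundary map ∂_1: C_1 → C_0 maps an edge to its endpoints' difference, ∂[p,q] = q − p. For instance
  ∂fj = j − f.
As a 10×30 matrix over Z this has rank 9, with invariant factors (1,1,1,1,1,1,1,1,1).

The boundary map ∂_2: C_2 → C_1 sends each 2-simplex [p,q,r] to [q,r] − [p,r] + [p,q]. For instance
  ∂ahi = hi − ai + ah,
  ∂cdh = dh − ch + cd.
The resulting 30×20 matrix has rank 20, and its Smith normal form has invariant factors (1,1,1,1,1,1,1,1,1,1,1,1,1,1,1,1,1,1,1,2).

Now H_k = ker ∂_k / im ∂_{k+1}, so:

  H_0: rank C_0 − rank ∂_1 = 10 − 9 = 1, and the invariant factors of ∂_1 are all 1, so H_0 ≅ Z.

(K is a triangulation of the Klein bottle.)

H_0 ≅ Z.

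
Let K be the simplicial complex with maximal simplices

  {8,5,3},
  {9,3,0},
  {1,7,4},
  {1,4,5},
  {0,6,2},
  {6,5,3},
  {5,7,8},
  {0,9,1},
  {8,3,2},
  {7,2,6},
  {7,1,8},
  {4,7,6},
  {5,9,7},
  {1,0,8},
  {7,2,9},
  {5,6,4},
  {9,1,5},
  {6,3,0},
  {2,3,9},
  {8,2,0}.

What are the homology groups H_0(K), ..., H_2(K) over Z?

H_0 ≅ Z,  H_1 ≅ Z × Z/2,  H_2 = 0.

Fix the vertex order 0 < 1 < 2 < 3 < 4 < 5 < 6 < 7 < 8 < 9 and write every simplex with vertices in increasing order. Then dim K = 2 and the simplices of K are:

  0-simplices (10): [0], [1], [2], [3], [4], [5], [6], [7], [8], [9]
  1-simplices (30): (30 of them)
  2-simplices (20): (20 of them)

so the chain groups are C_0 ≅ Z^10, C_1 ≅ Z^30, C_2 ≅ Z^20.

The boundary map ∂_1: C_1 → C_0 sends each edge [p,q] (with p < q) to q − p.
As a 10×30 matrix over Z this has rank 9, with invariant factors (1,1,1,1,1,1,1,1,1).

Boundary ∂_2: C_2 → C_1 sends each 2-simplex [p,q,r] to [q,r] − [p,r] + [p,q]. For instance
  ∂[2,3,9] = [3,9] − [2,9] + [2,3],
  ∂[4,6,7] = [6,7] − [4,7] + [4,6].
This gives a 30×20 integer matrix of rank 20; reducing to Smith normal form yields diagonal entries (1,1,1,1,1,1,1,1,1,1,1,1,1,1,1,1,1,1,1,2).

Computing H_k = (kernel of ∂_k) / (image of ∂_{k+1}):

  H_0: rank C_0 − rank ∂_1 = 10 − 9 = 1, and the invariant factors of ∂_1 are all 1, so H_0 ≅ Z.
  H_1: rank ker ∂_1 − rank ∂_2 = (30 − 9) − 20 = 1, and ∂_2 has invariant factor 2 > 1, so H_1 ≅ Z × Z/2.
  H_2: rank ker ∂_2 − rank ∂_3 = (20 − 20) − 0 = 0, and there is no ∂_3, so H_2 ≅ 0.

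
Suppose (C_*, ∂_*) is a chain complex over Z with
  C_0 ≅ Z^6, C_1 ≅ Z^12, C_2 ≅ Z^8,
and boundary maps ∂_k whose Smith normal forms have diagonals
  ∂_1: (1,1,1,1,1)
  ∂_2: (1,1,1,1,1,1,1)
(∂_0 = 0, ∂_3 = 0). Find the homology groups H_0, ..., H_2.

H_0: b_0 = 6 − 0 − 5 = 1; torsion from ∂_1 factors > 1: none. So H_0 = Z.
H_1: b_1 = 12 − 5 − 7 = 0; torsion from ∂_2 factors > 1: none. So H_1 = 0.
H_2: b_2 = 8 − 7 − 0 = 1; torsion from ∂_3 factors > 1: none. So H_2 = Z.

H_0 = Z,  H_1 = 0,  H_2 = Z.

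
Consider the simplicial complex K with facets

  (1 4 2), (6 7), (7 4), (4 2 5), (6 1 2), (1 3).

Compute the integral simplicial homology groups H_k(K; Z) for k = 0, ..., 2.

H_0 = Z,  H_1 = Z,  H_2 = 0.

We work with the vertex ordering 1 < 2 < 3 < 4 < 5 < 6 < 7. The simplices of K, each written with vertices in increasing order, are:

  0-simplices (7): [1], [2], [3], [4], [5], [6], [7]
  1-simplices (10): [1,2], [1,3], [1,4], [1,6], [2,4], [2,5], [2,6], [4,5], [4,7], [6,7]
  2-simplices (3): [1,2,4], [1,2,6], [2,4,5]

so the chain groups are C_0 ≅ Z^7, C_1 ≅ Z^10, C_2 ≅ Z^3.

The boundary map ∂_1: C_1 → C_0 maps an edge to its endpoints' difference, ∂[p,q] = q − p.
The 7×10 boundary matrix has rank 6 and Smith normal form diag(1,1,1,1,1,1).

Boundary ∂_2: C_2 → C_1 maps a triangle to the signed sum of its edges. For instance
  ∂[1,2,4] = [2,4] − [1,4] + [1,2],
  ∂[1,2,6] = [2,6] − [1,6] + [1,2].
As a 10×3 matrix over Z this has rank 3, with invariant factors (1,1,1).

From H_k ≅ ker(∂_k) / im(∂_{k+1}) we obtain:

  H_0: rank C_0 − rank ∂_1 = 7 − 6 = 1, and the invariant factors of ∂_1 are all 1, so H_0 ≅ Z.
  H_1: rank ker ∂_1 − rank ∂_2 = (10 − 6) − 3 = 1, and the invariant factors of ∂_2 are all 1, so H_1 ≅ Z.
  H_2: rank ker ∂_2 − rank ∂_3 = (3 − 3) − 0 = 0, and there is no ∂_3, so H_2 ≅ 0.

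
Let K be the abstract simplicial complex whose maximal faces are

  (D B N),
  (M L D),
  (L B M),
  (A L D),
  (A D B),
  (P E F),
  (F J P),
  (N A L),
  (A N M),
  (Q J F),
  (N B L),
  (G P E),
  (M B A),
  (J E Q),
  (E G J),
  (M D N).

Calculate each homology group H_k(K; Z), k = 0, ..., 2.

H_0 ≅ Z^2,  H_1 ≅ Z ⊕ Z/2Z,  H_2 = 0.

Order the vertices as A < B < D < E < F < G < J < L < M < N < P < Q. Listing each simplex with vertices in this order, K has dimension 2 with simplices:

  0-simplices (12): A, B, D, E, F, G, J, L, M, N, P, Q
  1-simplices (27): AB, AD, AL, AM, AN, BD, BL, BM, BN, DL, DM, DN, EF, EG, EJ, EP, EQ, FJ, FP, FQ, GJ, GP, JP, JQ, LM, LN, MN
  2-simplices (16): ABD, ABM, ADL, ALN, AMN, BDN, BLM, BLN, DLM, DMN, EFP, EGJ, EGP, EJQ, FJP, FJQ

so the chain groups are C_0 ≅ Z^12, C_1 ≅ Z^27, C_2 ≅ Z^16.

The boundary map ∂_1: C_1 → C_0 is given by ∂[p,q] = [q] − [p]. For instance
  ∂AD = D − A.
The resulting 12×27 matrix has rank 10, and its Smith normal form has invariant factors (1,1,1,1,1,1,1,1,1,1).

∂_2: C_2 → C_1 maps a triangle to the signed sum of its edges. For instance
  ∂FJQ = JQ − FQ + FJ,
  ∂BDN = DN − BN + BD.
The 27×16 boundary matrix has rank 16 and Smith normal form diag(1,1,1,1,1,1,1,1,1,1,1,1,1,1,1,2).

Reading off H_k = ker ∂_k / im ∂_{k+1}:

  H_0: rank C_0 − rank ∂_1 = 12 − 10 = 2, and the invariant factors of ∂_1 are all 1, so H_0 = Z^2.
  H_1: rank ker ∂_1 − rank ∂_2 = (27 − 10) − 16 = 1, and ∂_2 has invariant factor 2 > 1, so H_1 = Z ⊕ Z/2Z.
  H_2: rank ker ∂_2 − rank ∂_3 = (16 − 16) − 0 = 0, and there is no ∂_3, so H_2 = 0.

As a check, the Euler characteristic is 12 − 27 + 16 = 1, which agrees with 2 − 1 + 0 = 1.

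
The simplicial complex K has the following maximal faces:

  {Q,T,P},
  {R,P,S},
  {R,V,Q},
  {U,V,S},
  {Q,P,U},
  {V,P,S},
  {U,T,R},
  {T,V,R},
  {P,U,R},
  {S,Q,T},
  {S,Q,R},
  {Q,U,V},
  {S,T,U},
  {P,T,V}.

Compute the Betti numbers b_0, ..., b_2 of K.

b_0 = 1, b_1 = 2, b_2 = 1.

We work with the vertex ordering P < Q < R < S < T < U < V. The simplices of K, each written with vertices in increasing order, are:

  0-simplices (7): P, Q, R, S, T, U, V
  1-simplices (21): PQ, PR, PS, PT, PU, PV, QR, QS, QT, QU, QV, RS, RT, RU, RV, ST, SU, SV, TU, TV, UV
  2-simplices (14): PQT, PQU, PRS, PRU, PSV, PTV, QRS, QRV, QST, QUV, RTU, RTV, STU, SUV

Hence C_0 ≅ Z^7, C_1 ≅ Z^21, C_2 ≅ Z^14.

The boundary map ∂_1: C_1 → C_0 maps an edge to its endpoints' difference, ∂[p,q] = q − p. For instance
  ∂RU = U − R.
This gives a 7×21 integer matrix of rank 6; reducing to Smith normal form yields diagonal entries (1,1,1,1,1,1).

The boundary map ∂_2: C_2 → C_1 maps a triangle to the signed sum of its edges. For instance
  ∂PSV = SV − PV + PS,
  ∂PRU = RU − PU + PR.
As a 21×14 matrix over Z this has rank 13, with invariant factors (1,1,1,1,1,1,1,1,1,1,1,1,1).

Reading off H_k = ker ∂_k / im ∂_{k+1}:

  H_0: rank C_0 − rank ∂_1 = 7 − 6 = 1, and the invariant factors of ∂_1 are all 1, so H_0 = Z.
  H_1: rank ker ∂_1 − rank ∂_2 = (21 − 6) − 13 = 2, and the invariant factors of ∂_2 are all 1, so H_1 = Z^2.
  H_2: rank ker ∂_2 − rank ∂_3 = (14 − 13) − 0 = 1, and there is no ∂_3, so H_2 = Z.

Hence the Betti numbers are b_0 = 1, b_1 = 2, b_2 = 1.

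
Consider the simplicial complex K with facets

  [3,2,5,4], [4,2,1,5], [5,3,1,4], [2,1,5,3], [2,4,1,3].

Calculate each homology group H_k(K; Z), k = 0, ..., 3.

H_0 = Z,  H_1 = 0,  H_2 = 0,  H_3 = Z.

Take the total order 1 < 2 < 3 < 4 < 5 on the vertex set. Then K (dimension 3) consists of the simplices:

  0-simplices (5): [1], [2], [3], [4], [5]
  1-simplices (10): [1,2], [1,3], [1,4], [1,5], [2,3], [2,4], [2,5], [3,4], [3,5], [4,5]
  2-simplices (10): [1,2,3], [1,2,4], [1,2,5], [1,3,4], [1,3,5], [1,4,5], [2,3,4], [2,3,5], [2,4,5], [3,4,5]
  3-simplices (5): [1,2,3,4], [1,2,3,5], [1,2,4,5], [1,3,4,5], [2,3,4,5]

so the chain groups are C_0 ≅ Z^5, C_1 ≅ Z^10, C_2 ≅ Z^10, C_3 ≅ Z^5.

Boundary ∂_1: C_1 → C_0 sends each edge [p,q] (with p < q) to q − p.
As a 5×10 matrix over Z this has rank 4, with invariant factors (1,1,1,1).

The boundary map ∂_2: C_2 → C_1 maps a triangle to the signed sum of its edges. For instance
  ∂[2,3,5] = [3,5] − [2,5] + [2,3],
  ∂[2,4,5] = [4,5] − [2,5] + [2,4].
The resulting 10×10 matrix has rank 6, and its Smith normal form has invariant factors (1,1,1,1,1,1).

∂_3: C_3 → C_2 sends each 3-simplex σ to the alternating sum Σ_i (−1)^i (σ with its i-th vertex removed). For instance
  ∂[1,3,4,5] = [3,4,5] − [1,4,5] + [1,3,5] − [1,3,4],
  ∂[2,3,4,5] = [3,4,5] − [2,4,5] + [2,3,5] − [2,3,4].
The 10×5 boundary matrix has rank 4 and Smith normal form diag(1,1,1,1).

Reading off H_k = ker ∂_k / im ∂_{k+1}:

  H_0: rank C_0 − rank ∂_1 = 5 − 4 = 1, and the invariant factors of ∂_1 are all 1, so H_0 = Z.
  H_1: rank ker ∂_1 − rank ∂_2 = (10 − 4) − 6 = 0, and the invariant factors of ∂_2 are all 1, so H_1 = 0.
  H_2: rank ker ∂_2 − rank ∂_3 = (10 − 6) − 4 = 0, and the invariant factors of ∂_3 are all 1, so H_2 = 0.
  H_3: rank ker ∂_3 − rank ∂_4 = (5 − 4) − 0 = 1, and there is no ∂_4, so H_3 = Z.

As a check, the Euler characteristic is 5 − 10 + 10 − 5 = 0, which agrees with 1 − 0 + 0 − 1 = 0.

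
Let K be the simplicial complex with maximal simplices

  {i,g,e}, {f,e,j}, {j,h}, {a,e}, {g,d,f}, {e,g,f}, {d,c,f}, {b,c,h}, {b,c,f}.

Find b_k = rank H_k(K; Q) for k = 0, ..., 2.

b_0 = 1, b_1 = 1, b_2 = 0.

K has 10 vertices, 17 edges, 7 triangles.
rank ∂_0 = 0, rank ∂_1 = 9 ⇒ b_0 = 10 − 0 − 9 = 1; all invariant factors of ∂_1 are 1 so no torsion. So H_0 = Z.
rank ∂_1 = 9, rank ∂_2 = 7 ⇒ b_1 = 17 − 9 − 7 = 1; all invariant factors of ∂_2 are 1 so no torsion. So H_1 = Z.
rank ∂_2 = 7, rank ∂_3 = 0 ⇒ b_2 = 7 − 7 − 0 = 0. So H_2 = 0.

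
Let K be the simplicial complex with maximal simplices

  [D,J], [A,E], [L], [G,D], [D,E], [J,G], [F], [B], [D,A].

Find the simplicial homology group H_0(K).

We work with the vertex ordering A < B < D < E < F < G < J < L. The simplices of K, each written with vertices in increasing order, are:

  0-simplices (8): A, B, D, E, F, G, J, L
  1-simplices (6): AD, AE, DE, DG, DJ, GJ

so the chain groups are C_0 ≅ Z^8, C_1 ≅ Z^6.

Boundary ∂_1: C_1 → C_0 is given by ∂[p,q] = [q] − [p].
This gives a 8×6 integer matrix of rank 4; reducing to Smith normal form yields diagonal entries (1,1,1,1).

From H_k ≅ ker(∂_k) / im(∂_{k+1}) we obtain:

  H_0: rank C_0 − rank ∂_1 = 8 − 4 = 4, and the invariant factors of ∂_1 are all 1, so H_0 = Z^4.

(K is a triangulation of the disjoint union of a set of 3 points and a wedge of 2 circles.)

H_0 ≅ Z^4.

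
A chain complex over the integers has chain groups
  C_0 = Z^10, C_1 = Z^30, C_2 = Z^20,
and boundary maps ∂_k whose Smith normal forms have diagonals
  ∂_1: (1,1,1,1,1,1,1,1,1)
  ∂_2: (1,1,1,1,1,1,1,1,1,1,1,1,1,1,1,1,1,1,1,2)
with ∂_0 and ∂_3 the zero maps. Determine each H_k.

H_0 = Z,  H_1 = Z ⊕ Z/2,  H_2 = 0.

H_0: b_0 = 10 − 0 − 9 = 1; torsion from ∂_1 factors > 1: none. So H_0 = Z.
H_1: b_1 = 30 − 9 − 20 = 1; torsion from ∂_2 factors > 1: [2]. So H_1 = Z ⊕ Z/2.
H_2: b_2 = 20 − 20 − 0 = 0; torsion from ∂_3 factors > 1: none. So H_2 = 0.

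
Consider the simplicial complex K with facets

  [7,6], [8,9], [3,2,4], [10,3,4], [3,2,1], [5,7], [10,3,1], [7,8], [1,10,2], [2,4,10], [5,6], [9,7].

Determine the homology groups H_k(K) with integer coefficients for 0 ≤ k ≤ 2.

Fix the vertex order 1 < 2 < 3 < 4 < 5 < 6 < 7 < 8 < 9 < 10 and write every simplex with vertices in increasing order. Then dim K = 2 and the simplices of K are:

  0-simplices (10): [1], [2], [3], [4], [5], [6], [7], [8], [9], [10]
  1-simplices (15): [1,2], [1,3], [1,10], [2,3], [2,4], [2,10], [3,4], [3,10], [4,10], [5,6], [5,7], [6,7], [7,8], [7,9], [8,9]
  2-simplices (6): [1,2,3], [1,2,10], [1,3,10], [2,3,4], [2,4,10], [3,4,10]

so the chain groups are C_0 ≅ Z^10, C_1 ≅ Z^15, C_2 ≅ Z^6.

∂_1: C_1 → C_0 sends each edge [p,q] (with p < q) to q − p.
This gives a 10×15 integer matrix of rank 8; reducing to Smith normal form yields diagonal entries (1,1,1,1,1,1,1,1).

∂_2: C_2 → C_1 acts by ∂[p,q,r] = [q,r] − [p,r] + [p,q]. For instance
  ∂[2,3,4] = [3,4] − [2,4] + [2,3],
  ∂[2,4,10] = [4,10] − [2,10] + [2,4].
As a 15×6 matrix over Z this has rank 5, with invariant factors (1,1,1,1,1).

Now H_k = ker ∂_k / im ∂_{k+1}, so:

  H_0: rank C_0 − rank ∂_1 = 10 − 8 = 2, and the invariant factors of ∂_1 are all 1, so H_0 = Z^2.
  H_1: rank ker ∂_1 − rank ∂_2 = (15 − 8) − 5 = 2, and the invariant factors of ∂_2 are all 1, so H_1 = Z^2.
  H_2: rank ker ∂_2 − rank ∂_3 = (6 − 5) − 0 = 1, and there is no ∂_3, so H_2 = Z.

(K is a triangulation of the disjoint union of a wedge of 2 circles and the 2-sphere S^2.)

H_0 = Z^2,  H_1 = Z^2,  H_2 = Z.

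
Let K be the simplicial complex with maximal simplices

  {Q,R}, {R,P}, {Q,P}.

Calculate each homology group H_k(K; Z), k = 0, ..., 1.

We work with the vertex ordering P < Q < R. The simplices of K, each written with vertices in increasing order, are:

  0-simplices (3): P, Q, R
  1-simplices (3): PQ, PR, QR

Hence C_0 ≅ Z^3, C_1 ≅ Z^3.

The boundary map ∂_1: C_1 → C_0 maps an edge to its endpoints' difference, ∂[p,q] = q − p. For instance
  ∂PR = R − P.
The 3×3 boundary matrix has rank 2 and Smith normal form diag(1,1).

Reading off H_k = ker ∂_k / im ∂_{k+1}:

  H_0: rank C_0 − rank ∂_1 = 3 − 2 = 1, and the invariant factors of ∂_1 are all 1, so H_0 = Z.
  H_1: rank ker ∂_1 − rank ∂_2 = (3 − 2) − 0 = 1, and there is no ∂_2, so H_1 = Z.

(K is a triangulation of the circle S^1.)

H_0 = Z,  H_1 = Z.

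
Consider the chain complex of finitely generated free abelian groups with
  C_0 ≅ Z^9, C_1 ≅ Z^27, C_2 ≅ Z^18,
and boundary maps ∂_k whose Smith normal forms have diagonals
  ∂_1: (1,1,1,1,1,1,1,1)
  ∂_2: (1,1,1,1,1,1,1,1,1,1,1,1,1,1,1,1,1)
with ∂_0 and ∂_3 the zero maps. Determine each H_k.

H_0 = Z,  H_1 = Z^2,  H_2 = Z.

H_0: b_0 = 9 − 0 − 8 = 1; torsion from ∂_1 factors > 1: none. So H_0 = Z.
H_1: b_1 = 27 − 8 − 17 = 2; torsion from ∂_2 factors > 1: none. So H_1 = Z^2.
H_2: b_2 = 18 − 17 − 0 = 1; torsion from ∂_3 factors > 1: none. So H_2 = Z.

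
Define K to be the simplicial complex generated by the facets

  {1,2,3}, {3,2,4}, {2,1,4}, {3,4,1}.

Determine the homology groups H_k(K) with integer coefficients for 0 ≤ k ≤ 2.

H_0 = Z,  H_1 = 0,  H_2 = Z.

Fix the vertex order 1 < 2 < 3 < 4 and write every simplex with vertices in increasing order. Then dim K = 2 and the simplices of K are:

  0-simplices (4): [1], [2], [3], [4]
  1-simplices (6): [1,2], [1,3], [1,4], [2,3], [2,4], [3,4]
  2-simplices (4): [1,2,3], [1,2,4], [1,3,4], [2,3,4]

so the chain groups are C_0 ≅ Z^4, C_1 ≅ Z^6, C_2 ≅ Z^4.

The boundary map ∂_1: C_1 → C_0 is given by ∂[p,q] = [q] − [p].
This gives a 4×6 integer matrix of rank 3; reducing to Smith normal form yields diagonal entries (1,1,1).

The boundary map ∂_2: C_2 → C_1 sends each 2-simplex [p,q,r] to [q,r] − [p,r] + [p,q]. For instance
  ∂[1,2,4] = [2,4] − [1,4] + [1,2],
  ∂[1,3,4] = [3,4] − [1,4] + [1,3].
As a 6×4 matrix over Z this has rank 3, with invariant factors (1,1,1).

Reading off H_k = ker ∂_k / im ∂_{k+1}:

  H_0: rank C_0 − rank ∂_1 = 4 − 3 = 1, and the invariant factors of ∂_1 are all 1, so H_0 ≅ Z.
  H_1: rank ker ∂_1 − rank ∂_2 = (6 − 3) − 3 = 0, and the invariant factors of ∂_2 are all 1, so H_1 ≅ 0.
  H_2: rank ker ∂_2 − rank ∂_3 = (4 − 3) − 0 = 1, and there is no ∂_3, so H_2 ≅ Z.

As a check, the Euler characteristic is 4 − 6 + 4 = 2, which agrees with 1 − 0 + 1 = 2.
(K is a triangulation of the 2-sphere S^2.)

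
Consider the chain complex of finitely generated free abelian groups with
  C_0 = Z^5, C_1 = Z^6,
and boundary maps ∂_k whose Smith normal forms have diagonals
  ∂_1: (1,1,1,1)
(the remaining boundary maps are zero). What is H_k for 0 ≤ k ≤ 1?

H_0: b_0 = 5 − 0 − 4 = 1; torsion from ∂_1 factors > 1: none. So H_0 = Z.
H_1: b_1 = 6 − 4 − 0 = 2; torsion from ∂_2 factors > 1: none. So H_1 = Z^2.

H_0 = Z,  H_1 = Z^2.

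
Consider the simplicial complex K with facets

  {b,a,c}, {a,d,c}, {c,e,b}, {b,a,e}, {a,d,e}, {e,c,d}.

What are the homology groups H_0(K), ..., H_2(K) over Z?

H_0 = Z,  H_1 = 0,  H_2 = Z.

Fix the vertex order a < b < c < d < e and write every simplex with vertices in increasing order. Then dim K = 2 and the simplices of K are:

  0-simplices (5): a, b, c, d, e
  1-simplices (9): ab, ac, ad, ae, bc, be, cd, ce, de
  2-simplices (6): abc, abe, acd, ade, bce, cde

giving chain groups C_0 ≅ Z^5, C_1 ≅ Z^9, C_2 ≅ Z^6.

Boundary ∂_1: C_1 → C_0 sends each edge [p,q] (with p < q) to q − p.
The 5×9 boundary matrix has rank 4 and Smith normal form diag(1,1,1,1).

∂_2: C_2 → C_1 sends each 2-simplex [p,q,r] to [q,r] − [p,r] + [p,q]. For instance
  ∂abc = bc − ac + ab,
  ∂bce = ce − be + bc.
This gives a 9×6 integer matrix of rank 5; reducing to Smith normal form yields diagonal entries (1,1,1,1,1).

Now H_k = ker ∂_k / im ∂_{k+1}, so:

  H_0: rank C_0 − rank ∂_1 = 5 − 4 = 1, and the invariant factors of ∂_1 are all 1, so H_0 = Z.
  H_1: rank ker ∂_1 − rank ∂_2 = (9 − 4) − 5 = 0, and the invariant factors of ∂_2 are all 1, so H_1 = 0.
  H_2: rank ker ∂_2 − rank ∂_3 = (6 − 5) − 0 = 1, and there is no ∂_3, so H_2 = Z.

(K is a triangulation of the 2-sphere S^2.)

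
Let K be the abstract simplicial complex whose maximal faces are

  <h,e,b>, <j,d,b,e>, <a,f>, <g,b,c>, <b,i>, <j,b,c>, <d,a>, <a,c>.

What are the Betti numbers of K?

b_0 = 1, b_1 = 1, b_2 = 0, b_3 = 0.

We work with the vertex ordering a < b < c < d < e < f < g < h < i < j. The simplices of K, each written with vertices in increasing order, are:

  0-simplices (10): a, b, c, d, e, f, g, h, i, j
  1-simplices (16): ac, ad, af, bc, bd, be, bg, bh, bi, bj, cg, cj, de, dj, eh, ej
  2-simplices (7): bcg, bcj, bde, bdj, beh, bej, dej
  3-simplices (1): bdej

so the chain groups are C_0 ≅ Z^10, C_1 ≅ Z^16, C_2 ≅ Z^7, C_3 ≅ Z^1.

∂_1: C_1 → C_0 maps an edge to its endpoints' difference, ∂[p,q] = q − p. For instance
  ∂cj = j − c.
The 10×16 boundary matrix has rank 9 and Smith normal form diag(1,1,1,1,1,1,1,1,1).

∂_2: C_2 → C_1 sends each 2-simplex [p,q,r] to [q,r] − [p,r] + [p,q]. For instance
  ∂beh = eh − bh + be,
  ∂dej = ej − dj + de.
The 16×7 boundary matrix has rank 6 and Smith normal form diag(1,1,1,1,1,1).

The boundary map ∂_3: C_3 → C_2 sends each 3-simplex σ to the alternating sum Σ_i (−1)^i (σ with its i-th vertex removed). For instance
  ∂bdej = dej − bej + bdj − bde.
As a 7×1 matrix over Z this has rank 1, with invariant factors (1).

Reading off H_k = ker ∂_k / im ∂_{k+1}:

  H_0: rank C_0 − rank ∂_1 = 10 − 9 = 1, and the invariant factors of ∂_1 are all 1, so H_0 = Z.
  H_1: rank ker ∂_1 − rank ∂_2 = (16 − 9) − 6 = 1, and the invariant factors of ∂_2 are all 1, so H_1 = Z.
  H_2: rank ker ∂_2 − rank ∂_3 = (7 − 6) − 1 = 0, and the invariant factors of ∂_3 are all 1, so H_2 = 0.
  H_3: rank ker ∂_3 − rank ∂_4 = (1 − 1) − 0 = 0, and there is no ∂_4, so H_3 = 0.

Hence the Betti numbers are b_0 = 1, b_1 = 1, b_2 = 0, b_3 = 0.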